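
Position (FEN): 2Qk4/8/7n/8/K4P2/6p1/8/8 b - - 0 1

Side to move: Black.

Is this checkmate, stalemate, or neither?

Black to move; black king on d8.
In check: yes, from the white queen on c8.
King squares — c7: attacked by Qc8; d7: attacked by Qc8; e7: available; c8: available; e8: attacked by Qc8.
Legal moves for Black: Kxc8, Ke7.
Black is in check but has 2 legal moves → neither.

neither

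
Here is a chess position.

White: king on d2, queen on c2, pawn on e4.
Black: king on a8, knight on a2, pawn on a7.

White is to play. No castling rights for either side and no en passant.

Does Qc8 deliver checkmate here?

yes

After Qc8: black king on a8; in check: yes, from the white queen on c8.
King squares — a7: own pawn; b7: attacked by Qc8; b8: attacked by Qc8.
Black has no legal moves → checkmate.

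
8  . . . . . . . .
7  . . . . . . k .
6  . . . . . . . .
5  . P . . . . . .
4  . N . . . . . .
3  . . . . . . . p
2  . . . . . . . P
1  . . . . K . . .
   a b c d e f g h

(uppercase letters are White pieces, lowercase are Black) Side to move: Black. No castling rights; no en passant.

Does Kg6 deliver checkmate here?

After Kg6: white king on e1; in check: no.
White is not in check, so this cannot be checkmate.

no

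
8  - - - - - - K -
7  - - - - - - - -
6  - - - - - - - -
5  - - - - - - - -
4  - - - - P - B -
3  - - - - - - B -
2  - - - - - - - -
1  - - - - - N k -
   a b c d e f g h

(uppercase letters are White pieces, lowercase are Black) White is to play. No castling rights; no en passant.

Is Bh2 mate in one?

After Bh2: black king on g1; in check: yes, from the white bishop on h2.
Black has 4 legal replies: Kg2, Kf2, Kh1, Kxf1.
In check but a legal move exists → not checkmate.

no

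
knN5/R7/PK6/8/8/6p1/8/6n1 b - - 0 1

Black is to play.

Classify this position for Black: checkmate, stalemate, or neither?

Black to move; black king on a8.
In check: yes, from the white rook on a7.
King squares — a7: attacked by Kb6; b7: attacked by Pa6; b8: own knight.
Legal moves for Black: none.
In check with no legal moves → checkmate.

checkmate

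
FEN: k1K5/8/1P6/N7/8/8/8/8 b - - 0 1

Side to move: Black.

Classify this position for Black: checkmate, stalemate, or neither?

stalemate

Black to move; black king on a8.
In check: no.
King squares — a7: attacked by Pb6; b7: attacked by Na5; b8: attacked by Kc8.
Legal moves for Black: none.
Not in check and no legal moves → stalemate.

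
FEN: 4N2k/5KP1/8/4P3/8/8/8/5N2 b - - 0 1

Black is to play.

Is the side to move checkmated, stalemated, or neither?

neither

Black to move; black king on h8.
In check: yes, from the white pawn on g7.
King squares — g7: attacked by Kf7; h7: available; g8: attacked by Kf7.
Legal moves for Black: Kh7.
Black is in check but has 1 legal move → neither.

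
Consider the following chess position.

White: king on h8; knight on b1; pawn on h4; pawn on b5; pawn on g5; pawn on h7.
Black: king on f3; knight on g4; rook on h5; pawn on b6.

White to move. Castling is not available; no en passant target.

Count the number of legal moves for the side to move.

White to move; king on h8.
In check: no.
Legal moves: Kg8, Kg7, Nc3, Na3, Nd2+, g6.
Count: 6.

6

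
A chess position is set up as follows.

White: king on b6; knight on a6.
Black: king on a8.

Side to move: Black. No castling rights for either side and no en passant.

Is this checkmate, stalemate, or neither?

stalemate

Black to move; black king on a8.
In check: no.
King squares — a7: attacked by Kb6; b7: attacked by Kb6; b8: attacked by Na6.
Legal moves for Black: none.
Not in check and no legal moves → stalemate.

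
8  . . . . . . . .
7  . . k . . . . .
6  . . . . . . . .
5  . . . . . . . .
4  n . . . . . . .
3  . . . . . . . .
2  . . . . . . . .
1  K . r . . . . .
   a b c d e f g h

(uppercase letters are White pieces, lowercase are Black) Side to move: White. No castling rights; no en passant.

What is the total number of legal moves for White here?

1

White to move; king on a1.
In check: yes, from the black rook on c1.
Legal moves: Ka2.
Count: 1.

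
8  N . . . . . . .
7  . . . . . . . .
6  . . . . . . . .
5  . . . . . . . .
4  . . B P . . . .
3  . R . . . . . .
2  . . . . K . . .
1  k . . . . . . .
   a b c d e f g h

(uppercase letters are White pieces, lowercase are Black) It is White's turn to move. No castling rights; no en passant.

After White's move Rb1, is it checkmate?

After Rb1: black king on a1; in check: yes, from the white rook on b1.
Black has 1 legal reply: Kxb1.
In check but a legal move exists → not checkmate.

no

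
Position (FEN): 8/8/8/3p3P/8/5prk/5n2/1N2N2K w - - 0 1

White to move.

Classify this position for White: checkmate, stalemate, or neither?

checkmate

White to move; white king on h1.
In check: yes, from the black knight on f2.
King squares — g1: attacked by Rg3; g2: attacked by Pf3; h2: attacked by Kh3.
Legal moves for White: none.
In check with no legal moves → checkmate.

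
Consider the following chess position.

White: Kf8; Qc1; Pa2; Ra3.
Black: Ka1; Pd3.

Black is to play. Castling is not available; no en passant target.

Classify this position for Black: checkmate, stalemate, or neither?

checkmate

Black to move; black king on a1.
In check: yes, from the white queen on c1.
King squares — b1: attacked by Qc1; a2: attacked by Ra3; b2: attacked by Qc1.
Legal moves for Black: none.
In check with no legal moves → checkmate.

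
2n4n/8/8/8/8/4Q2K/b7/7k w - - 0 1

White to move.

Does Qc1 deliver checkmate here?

yes

After Qc1: black king on h1; in check: yes, from the white queen on c1.
King squares — g1: attacked by Qc1; g2: attacked by Kh3; h2: attacked by Kh3.
Black has no legal moves → checkmate.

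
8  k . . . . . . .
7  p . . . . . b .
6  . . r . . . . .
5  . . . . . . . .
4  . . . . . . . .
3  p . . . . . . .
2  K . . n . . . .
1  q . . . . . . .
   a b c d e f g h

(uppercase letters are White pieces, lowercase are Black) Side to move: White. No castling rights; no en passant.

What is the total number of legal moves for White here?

White to move; king on a2.
In check: yes, from the black queen on a1.
Legal moves: none.
Count: 0.

0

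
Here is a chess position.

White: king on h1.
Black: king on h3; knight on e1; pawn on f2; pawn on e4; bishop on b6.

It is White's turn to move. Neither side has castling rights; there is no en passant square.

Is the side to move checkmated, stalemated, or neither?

stalemate

White to move; white king on h1.
In check: no.
King squares — g1: attacked by Pf2; g2: attacked by Ne1; h2: attacked by Kh3.
Legal moves for White: none.
Not in check and no legal moves → stalemate.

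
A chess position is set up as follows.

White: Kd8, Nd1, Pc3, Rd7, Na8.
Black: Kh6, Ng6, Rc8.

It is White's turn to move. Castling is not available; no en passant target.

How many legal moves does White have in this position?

White to move; king on d8.
In check: yes, from the black rook on c8.
Legal moves: Kxc8.
Count: 1.

1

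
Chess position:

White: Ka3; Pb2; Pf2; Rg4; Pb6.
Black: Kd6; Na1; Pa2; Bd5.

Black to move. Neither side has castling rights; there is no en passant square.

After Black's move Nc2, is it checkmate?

no

After Nc2: white king on a3; in check: yes, from the black knight on c2.
White has 1 legal reply: Ka4.
In check but a legal move exists → not checkmate.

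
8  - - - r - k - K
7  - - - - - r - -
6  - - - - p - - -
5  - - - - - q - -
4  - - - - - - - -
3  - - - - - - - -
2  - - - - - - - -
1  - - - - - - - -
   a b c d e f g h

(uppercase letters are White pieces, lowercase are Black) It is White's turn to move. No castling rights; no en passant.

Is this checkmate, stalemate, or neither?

White to move; white king on h8.
In check: no.
King squares — g7: attacked by Rf7; h7: attacked by Qf5; g8: attacked by Kf8.
Legal moves for White: none.
Not in check and no legal moves → stalemate.

stalemate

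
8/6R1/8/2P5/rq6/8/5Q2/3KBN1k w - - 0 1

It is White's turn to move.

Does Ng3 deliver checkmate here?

After Ng3: black king on h1; in check: yes, from the white knight on g3.
King squares — g1: attacked by Qf2; g2: attacked by Qf2; h2: attacked by Qf2.
Black has no legal moves → checkmate.

yes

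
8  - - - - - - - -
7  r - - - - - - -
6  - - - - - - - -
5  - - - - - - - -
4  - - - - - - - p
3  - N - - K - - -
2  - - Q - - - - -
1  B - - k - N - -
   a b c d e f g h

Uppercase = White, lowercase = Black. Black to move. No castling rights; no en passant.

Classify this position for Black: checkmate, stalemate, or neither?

Black to move; black king on d1.
In check: yes, from the white queen on c2.
King squares — c1: attacked by Qc2; e1: available; c2: available; d2: attacked by Nf1; e2: attacked by Qc2.
Legal moves for Black: Kxc2, Ke1.
Black is in check but has 2 legal moves → neither.

neither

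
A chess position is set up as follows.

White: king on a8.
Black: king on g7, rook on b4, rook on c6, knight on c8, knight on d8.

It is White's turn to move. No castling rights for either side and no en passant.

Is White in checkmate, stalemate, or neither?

White to move; white king on a8.
In check: no.
King squares — a7: attacked by Nc8; b7: attacked by Rb4; b8: attacked by Rb4.
Legal moves for White: none.
Not in check and no legal moves → stalemate.

stalemate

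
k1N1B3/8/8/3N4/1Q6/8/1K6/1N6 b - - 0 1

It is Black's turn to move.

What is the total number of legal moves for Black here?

0

Black to move; king on a8.
In check: no.
Legal moves: none.
Count: 0.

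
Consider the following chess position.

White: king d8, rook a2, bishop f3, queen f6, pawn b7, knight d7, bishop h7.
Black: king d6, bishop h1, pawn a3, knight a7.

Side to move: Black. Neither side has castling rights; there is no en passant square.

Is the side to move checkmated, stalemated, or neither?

checkmate

Black to move; black king on d6.
In check: yes, from the white queen on f6.
King squares — c5: attacked by Nd7; d5: attacked by Bf3; e5: attacked by Qf6; c6: attacked by Bf3; e6: attacked by Qf6; c7: attacked by Kd8; d7: attacked by Kd8; e7: attacked by Qf6.
Legal moves for Black: none.
In check with no legal moves → checkmate.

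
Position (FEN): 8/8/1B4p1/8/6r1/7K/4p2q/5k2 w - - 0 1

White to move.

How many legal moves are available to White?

2

White to move; king on h3.
In check: yes, from the black queen on h2.
Legal moves: Kxg4, Kxh2.
Count: 2.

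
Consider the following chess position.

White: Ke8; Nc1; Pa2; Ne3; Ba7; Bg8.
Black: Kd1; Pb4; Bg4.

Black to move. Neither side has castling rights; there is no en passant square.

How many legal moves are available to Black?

Black to move; king on d1.
In check: yes, from the white knight on e3.
Legal moves: Kd2, Ke1, Kxc1.
Count: 3.

3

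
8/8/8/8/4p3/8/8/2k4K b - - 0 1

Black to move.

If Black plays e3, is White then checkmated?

After e3: white king on h1; in check: no.
White is not in check, so this cannot be checkmate.

no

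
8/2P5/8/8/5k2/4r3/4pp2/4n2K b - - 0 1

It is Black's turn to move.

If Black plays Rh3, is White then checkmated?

After Rh3: white king on h1; in check: yes, from the black rook on h3.
King squares — g1: attacked by Pf2; g2: attacked by Ne1; h2: attacked by Rh3.
White has no legal moves → checkmate.

yes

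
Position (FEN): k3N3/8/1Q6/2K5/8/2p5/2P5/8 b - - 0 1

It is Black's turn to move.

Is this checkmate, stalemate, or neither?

Black to move; black king on a8.
In check: no.
King squares — a7: attacked by Qb6; b7: attacked by Qb6; b8: attacked by Qb6.
Legal moves for Black: none.
Not in check and no legal moves → stalemate.

stalemate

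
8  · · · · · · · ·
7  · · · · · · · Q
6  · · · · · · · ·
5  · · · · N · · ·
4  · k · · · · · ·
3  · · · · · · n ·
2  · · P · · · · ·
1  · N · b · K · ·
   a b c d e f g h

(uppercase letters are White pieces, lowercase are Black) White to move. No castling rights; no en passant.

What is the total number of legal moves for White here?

4

White to move; king on f1.
In check: yes, from the black knight on g3.
Legal moves: Kg2, Kf2, Kg1, Ke1.
Count: 4.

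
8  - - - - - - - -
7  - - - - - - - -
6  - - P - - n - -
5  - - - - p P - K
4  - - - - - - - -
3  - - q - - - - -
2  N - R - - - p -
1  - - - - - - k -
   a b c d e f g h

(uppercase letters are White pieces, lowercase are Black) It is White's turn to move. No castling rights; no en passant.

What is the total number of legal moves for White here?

4

White to move; king on h5.
In check: yes, from the black knight on f6.
Legal moves: Kh6, Kg6, Kg5, Kh4.
Count: 4.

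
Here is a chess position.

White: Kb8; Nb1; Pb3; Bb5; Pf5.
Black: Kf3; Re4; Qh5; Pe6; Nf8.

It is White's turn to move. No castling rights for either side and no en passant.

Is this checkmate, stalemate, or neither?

White to move; white king on b8.
In check: no.
Legal moves for White include: Kc8, Ka8, Kc7, Kb7, Ka7, Be8, Bd7, Bc6, Ba6, Bc4, Ba4, Bd3, Be2+, Bf1, Nc3, Na3, Nd2+, fxe6, ... (list truncated; more exist).
White has legal moves and is not in check → neither.

neither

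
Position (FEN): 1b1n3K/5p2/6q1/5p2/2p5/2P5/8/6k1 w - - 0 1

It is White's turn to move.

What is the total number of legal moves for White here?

White to move; king on h8.
In check: no.
Legal moves: none.
Count: 0.

0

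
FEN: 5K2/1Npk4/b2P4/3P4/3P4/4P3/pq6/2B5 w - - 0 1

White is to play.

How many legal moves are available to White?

10

White to move; king on f8.
In check: no.
Legal moves: Kg8, Kg7, Kf7, Nd8, Nc5+, Na5, Bd2, Bxb2, dxc7, e4.
Count: 10.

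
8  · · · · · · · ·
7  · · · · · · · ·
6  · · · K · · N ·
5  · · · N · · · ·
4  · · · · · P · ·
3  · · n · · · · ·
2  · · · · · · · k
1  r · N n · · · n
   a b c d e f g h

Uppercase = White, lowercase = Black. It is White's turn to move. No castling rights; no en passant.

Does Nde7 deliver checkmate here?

After Nde7: black king on h2; in check: no.
Black is not in check, so this cannot be checkmate.

no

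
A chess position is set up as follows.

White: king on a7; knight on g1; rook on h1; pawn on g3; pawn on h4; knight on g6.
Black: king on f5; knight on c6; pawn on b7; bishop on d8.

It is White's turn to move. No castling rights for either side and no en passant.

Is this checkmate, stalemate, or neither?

White to move; white king on a7.
In check: yes, from the black knight on c6.
Legal moves for White: Ka8, Kxb7.
White is in check but has 2 legal moves → neither.

neither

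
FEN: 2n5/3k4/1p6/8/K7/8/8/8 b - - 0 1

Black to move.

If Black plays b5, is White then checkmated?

After b5: white king on a4; in check: yes, from the black pawn on b5.
White has 5 legal replies: Kxb5, Ka5, Kb4, Kb3, Ka3.
In check but a legal move exists → not checkmate.

no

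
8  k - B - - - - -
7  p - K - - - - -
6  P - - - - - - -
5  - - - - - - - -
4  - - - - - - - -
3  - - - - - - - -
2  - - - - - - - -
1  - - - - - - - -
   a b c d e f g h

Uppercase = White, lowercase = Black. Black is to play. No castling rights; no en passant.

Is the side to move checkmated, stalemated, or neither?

Black to move; black king on a8.
In check: no.
King squares — a7: own pawn; b7: attacked by Pa6; b8: attacked by Kc7.
Legal moves for Black: none.
Not in check and no legal moves → stalemate.

stalemate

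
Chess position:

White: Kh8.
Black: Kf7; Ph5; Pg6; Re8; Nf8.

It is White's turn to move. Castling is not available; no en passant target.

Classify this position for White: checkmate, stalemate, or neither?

stalemate

White to move; white king on h8.
In check: no.
King squares — g7: attacked by Kf7; h7: attacked by Nf8; g8: attacked by Kf7.
Legal moves for White: none.
Not in check and no legal moves → stalemate.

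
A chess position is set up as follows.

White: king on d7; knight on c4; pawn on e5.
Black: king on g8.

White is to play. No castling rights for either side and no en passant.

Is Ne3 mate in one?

no

After Ne3: black king on g8; in check: no.
Black is not in check, so this cannot be checkmate.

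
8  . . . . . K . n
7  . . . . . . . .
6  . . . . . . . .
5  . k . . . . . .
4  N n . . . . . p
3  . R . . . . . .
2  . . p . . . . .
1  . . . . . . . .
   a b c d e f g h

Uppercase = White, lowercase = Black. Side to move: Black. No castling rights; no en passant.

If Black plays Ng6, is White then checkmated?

no

After Ng6: white king on f8; in check: yes, from the black knight on g6.
White has 4 legal replies: Kg8, Ke8, Kg7, Kf7.
In check but a legal move exists → not checkmate.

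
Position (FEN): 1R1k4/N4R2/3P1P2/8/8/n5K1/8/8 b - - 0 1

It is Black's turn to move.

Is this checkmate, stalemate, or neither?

Black to move; black king on d8.
In check: yes, from the white rook on b8.
King squares — c7: attacked by Pd6; d7: attacked by Rf7; e7: attacked by Pd6; c8: attacked by Na7; e8: attacked by Rb8.
Legal moves for Black: none.
In check with no legal moves → checkmate.

checkmate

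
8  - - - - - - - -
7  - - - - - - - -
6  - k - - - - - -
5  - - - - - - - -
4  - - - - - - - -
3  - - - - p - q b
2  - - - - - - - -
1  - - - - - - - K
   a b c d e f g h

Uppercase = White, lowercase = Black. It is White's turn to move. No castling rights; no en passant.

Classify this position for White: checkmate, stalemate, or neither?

White to move; white king on h1.
In check: no.
King squares — g1: attacked by Qg3; g2: attacked by Qg3; h2: attacked by Qg3.
Legal moves for White: none.
Not in check and no legal moves → stalemate.

stalemate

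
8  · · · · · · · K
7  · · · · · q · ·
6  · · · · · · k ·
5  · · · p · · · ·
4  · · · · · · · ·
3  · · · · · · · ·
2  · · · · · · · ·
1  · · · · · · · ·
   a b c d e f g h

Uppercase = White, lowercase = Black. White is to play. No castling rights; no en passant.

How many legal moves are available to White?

0

White to move; king on h8.
In check: no.
Legal moves: none.
Count: 0.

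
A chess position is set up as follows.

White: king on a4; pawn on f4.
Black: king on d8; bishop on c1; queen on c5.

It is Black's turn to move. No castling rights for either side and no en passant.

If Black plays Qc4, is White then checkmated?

no

After Qc4: white king on a4; in check: yes, from the black queen on c4.
White has 1 legal reply: Ka5.
In check but a legal move exists → not checkmate.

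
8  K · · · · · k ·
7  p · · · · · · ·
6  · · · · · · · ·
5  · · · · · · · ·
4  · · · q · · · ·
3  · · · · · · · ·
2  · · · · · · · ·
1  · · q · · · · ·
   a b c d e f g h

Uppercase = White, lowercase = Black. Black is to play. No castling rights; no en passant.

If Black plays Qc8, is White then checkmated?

After Qc8: white king on a8; in check: yes, from the black queen on c8.
King squares — a7: attacked by Qd4; b7: attacked by Qc8; b8: attacked by Qc8.
White has no legal moves → checkmate.

yes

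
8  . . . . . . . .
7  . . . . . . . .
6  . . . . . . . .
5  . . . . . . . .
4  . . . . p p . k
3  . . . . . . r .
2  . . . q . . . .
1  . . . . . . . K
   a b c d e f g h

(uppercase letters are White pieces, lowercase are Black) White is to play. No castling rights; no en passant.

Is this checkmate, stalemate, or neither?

stalemate

White to move; white king on h1.
In check: no.
King squares — g1: attacked by Rg3; g2: attacked by Qd2; h2: attacked by Qd2.
Legal moves for White: none.
Not in check and no legal moves → stalemate.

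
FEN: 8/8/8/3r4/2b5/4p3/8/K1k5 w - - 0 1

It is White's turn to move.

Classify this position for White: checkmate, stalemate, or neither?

stalemate

White to move; white king on a1.
In check: no.
King squares — b1: attacked by Kc1; a2: attacked by Bc4; b2: attacked by Kc1.
Legal moves for White: none.
Not in check and no legal moves → stalemate.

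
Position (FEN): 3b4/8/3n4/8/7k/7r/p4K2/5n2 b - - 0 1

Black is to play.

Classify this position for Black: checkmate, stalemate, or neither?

neither

Black to move; black king on h4.
In check: no.
Legal moves for Black include: Be7, Bc7, Bf6, Bb6+, Bg5, Ba5, Ne8, Nc8, Nf7, Nb7, Nf5, Nb5, Ne4+, Nc4, Kh5, Kg5, Kg4, Rg3, ... (list truncated; more exist).
Black has legal moves and is not in check → neither.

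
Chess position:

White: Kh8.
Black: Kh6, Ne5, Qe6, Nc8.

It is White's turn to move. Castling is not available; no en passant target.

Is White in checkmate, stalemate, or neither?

White to move; white king on h8.
In check: no.
King squares — g7: attacked by Kh6; h7: attacked by Kh6; g8: attacked by Qe6.
Legal moves for White: none.
Not in check and no legal moves → stalemate.

stalemate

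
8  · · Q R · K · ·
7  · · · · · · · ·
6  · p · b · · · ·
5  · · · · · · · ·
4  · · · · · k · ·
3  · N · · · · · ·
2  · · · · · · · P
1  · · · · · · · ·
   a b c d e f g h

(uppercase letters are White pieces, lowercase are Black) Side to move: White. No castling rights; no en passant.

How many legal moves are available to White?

5

White to move; king on f8.
In check: yes, from the black bishop on d6.
Legal moves: Kg8, Ke8, Kg7, Kf7, Rxd6.
Count: 5.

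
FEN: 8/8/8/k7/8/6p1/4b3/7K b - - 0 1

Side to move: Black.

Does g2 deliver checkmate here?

After g2: white king on h1; in check: yes, from the black pawn on g2.
White has 3 legal replies: Kh2, Kxg2, Kg1.
In check but a legal move exists → not checkmate.

no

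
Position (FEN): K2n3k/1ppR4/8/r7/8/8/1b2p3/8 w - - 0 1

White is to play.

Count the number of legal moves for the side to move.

White to move; king on a8.
In check: yes, from the black rook on a5.
Legal moves: Kb8.
Count: 1.

1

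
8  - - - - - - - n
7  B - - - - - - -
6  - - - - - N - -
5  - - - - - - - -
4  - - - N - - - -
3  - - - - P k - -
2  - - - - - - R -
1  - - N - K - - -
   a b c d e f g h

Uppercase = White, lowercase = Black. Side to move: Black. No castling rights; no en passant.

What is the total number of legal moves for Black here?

2

Black to move; king on f3.
In check: yes, from the white knight on d4.
Legal moves: Kxe3, Kxg2.
Count: 2.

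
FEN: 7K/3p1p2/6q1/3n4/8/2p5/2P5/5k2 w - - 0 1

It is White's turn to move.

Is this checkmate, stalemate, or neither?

stalemate

White to move; white king on h8.
In check: no.
King squares — g7: attacked by Qg6; h7: attacked by Qg6; g8: attacked by Qg6.
Legal moves for White: none.
Not in check and no legal moves → stalemate.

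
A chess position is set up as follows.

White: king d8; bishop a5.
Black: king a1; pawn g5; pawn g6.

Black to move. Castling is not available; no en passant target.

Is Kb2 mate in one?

no

After Kb2: white king on d8; in check: no.
White is not in check, so this cannot be checkmate.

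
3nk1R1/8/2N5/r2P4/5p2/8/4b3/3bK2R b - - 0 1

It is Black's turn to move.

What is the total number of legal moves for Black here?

2

Black to move; king on e8.
In check: yes, from the white rook on g8.
Legal moves: Kf7, Kd7.
Count: 2.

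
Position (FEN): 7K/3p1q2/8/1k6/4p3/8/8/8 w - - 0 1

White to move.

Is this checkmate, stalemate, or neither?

stalemate

White to move; white king on h8.
In check: no.
King squares — g7: attacked by Qf7; h7: attacked by Qf7; g8: attacked by Qf7.
Legal moves for White: none.
Not in check and no legal moves → stalemate.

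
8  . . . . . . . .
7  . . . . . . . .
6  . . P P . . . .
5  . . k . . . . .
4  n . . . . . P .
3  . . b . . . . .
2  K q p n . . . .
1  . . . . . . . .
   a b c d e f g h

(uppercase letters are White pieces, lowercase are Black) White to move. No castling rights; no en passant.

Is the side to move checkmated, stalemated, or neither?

checkmate

White to move; white king on a2.
In check: yes, from the black queen on b2.
King squares — a1: attacked by Qb2; b1: attacked by Qb2; b2: attacked by Bc3; a3: attacked by Qb2; b3: attacked by Qb2.
Legal moves for White: none.
In check with no legal moves → checkmate.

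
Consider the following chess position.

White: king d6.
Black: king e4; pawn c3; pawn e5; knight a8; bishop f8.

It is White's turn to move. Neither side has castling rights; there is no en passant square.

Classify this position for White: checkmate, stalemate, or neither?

neither

White to move; white king on d6.
In check: yes, from the black bishop on f8.
Legal moves for White: Kd7, Ke6, Kc6.
White is in check but has 3 legal moves → neither.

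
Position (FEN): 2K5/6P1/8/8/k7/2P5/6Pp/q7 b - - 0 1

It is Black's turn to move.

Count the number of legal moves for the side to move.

Black to move; king on a4.
In check: no.
Legal moves: Kb5, Ka5, Kb3, Ka3, Qxc3+, Qa3, Qb2, Qa2, Qh1, Qg1, Qf1, Qe1, Qd1, Qc1, Qb1, h1=Q, h1=R, h1=B, h1=N.
Count: 19.

19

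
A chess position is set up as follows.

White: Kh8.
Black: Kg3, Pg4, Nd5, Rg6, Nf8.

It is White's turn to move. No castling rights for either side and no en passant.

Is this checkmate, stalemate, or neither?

stalemate

White to move; white king on h8.
In check: no.
King squares — g7: attacked by Rg6; h7: attacked by Nf8; g8: attacked by Rg6.
Legal moves for White: none.
Not in check and no legal moves → stalemate.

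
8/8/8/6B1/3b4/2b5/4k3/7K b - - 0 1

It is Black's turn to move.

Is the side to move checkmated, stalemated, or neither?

neither

Black to move; black king on e2.
In check: no.
Legal moves for Black include: Bh8, Bg7, Ba7, Bf6, Bb6, Be5, Bc5, Be3, Bf2, Bg1, Ba5, Bb4, Bd2, Bb2, Be1, Ba1, Kf3, Kd3, ... (list truncated; more exist).
Black has legal moves and is not in check → neither.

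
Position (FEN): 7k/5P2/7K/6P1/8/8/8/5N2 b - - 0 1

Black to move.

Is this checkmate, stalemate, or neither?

stalemate

Black to move; black king on h8.
In check: no.
King squares — g7: attacked by Kh6; h7: attacked by Kh6; g8: attacked by Pf7.
Legal moves for Black: none.
Not in check and no legal moves → stalemate.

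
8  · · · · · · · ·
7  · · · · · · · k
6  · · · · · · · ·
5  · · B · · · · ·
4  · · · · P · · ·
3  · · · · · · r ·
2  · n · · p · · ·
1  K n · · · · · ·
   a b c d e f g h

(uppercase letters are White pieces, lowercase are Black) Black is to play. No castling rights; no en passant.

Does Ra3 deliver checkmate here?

After Ra3: white king on a1; in check: yes, from the black rook on a3.
White has 3 legal replies: Kxb2, Kxb1, Bxa3.
In check but a legal move exists → not checkmate.

no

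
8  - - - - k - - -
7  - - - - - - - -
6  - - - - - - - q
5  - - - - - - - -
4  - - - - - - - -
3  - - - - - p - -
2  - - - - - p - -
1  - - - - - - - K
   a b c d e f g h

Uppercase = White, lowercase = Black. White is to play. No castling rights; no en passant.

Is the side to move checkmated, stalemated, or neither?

checkmate

White to move; white king on h1.
In check: yes, from the black queen on h6.
King squares — g1: attacked by Pf2; g2: attacked by Pf3; h2: attacked by Qh6.
Legal moves for White: none.
In check with no legal moves → checkmate.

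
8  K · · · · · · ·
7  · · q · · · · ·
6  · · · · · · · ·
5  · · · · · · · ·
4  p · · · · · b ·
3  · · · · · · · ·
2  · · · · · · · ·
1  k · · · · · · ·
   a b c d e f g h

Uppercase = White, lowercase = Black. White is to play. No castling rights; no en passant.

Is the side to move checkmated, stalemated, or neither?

stalemate

White to move; white king on a8.
In check: no.
King squares — a7: attacked by Qc7; b7: attacked by Qc7; b8: attacked by Qc7.
Legal moves for White: none.
Not in check and no legal moves → stalemate.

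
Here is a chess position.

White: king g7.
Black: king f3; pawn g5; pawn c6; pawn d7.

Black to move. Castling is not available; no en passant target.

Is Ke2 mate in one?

no

After Ke2: white king on g7; in check: no.
White is not in check, so this cannot be checkmate.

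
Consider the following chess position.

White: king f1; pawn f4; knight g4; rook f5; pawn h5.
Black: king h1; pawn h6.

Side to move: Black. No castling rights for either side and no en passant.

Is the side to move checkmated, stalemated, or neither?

Black to move; black king on h1.
In check: no.
King squares — g1: attacked by Kf1; g2: attacked by Kf1; h2: attacked by Ng4.
Legal moves for Black: none.
Not in check and no legal moves → stalemate.

stalemate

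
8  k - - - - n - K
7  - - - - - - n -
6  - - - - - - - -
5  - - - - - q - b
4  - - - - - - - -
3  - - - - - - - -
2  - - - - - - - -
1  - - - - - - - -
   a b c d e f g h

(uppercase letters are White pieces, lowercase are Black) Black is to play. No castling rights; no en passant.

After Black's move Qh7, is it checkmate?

After Qh7: white king on h8; in check: yes, from the black queen on h7.
King squares — g7: attacked by Qh7; h7: attacked by Nf8; g8: attacked by Qh7.
White has no legal moves → checkmate.

yes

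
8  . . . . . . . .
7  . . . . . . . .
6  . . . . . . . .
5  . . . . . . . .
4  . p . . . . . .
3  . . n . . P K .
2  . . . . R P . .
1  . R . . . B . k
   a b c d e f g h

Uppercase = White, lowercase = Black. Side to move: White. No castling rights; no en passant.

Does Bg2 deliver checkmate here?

yes

After Bg2: black king on h1; in check: yes, from the white rook on b1 and the white bishop on g2.
King squares — g1: attacked by Rb1; g2: attacked by Kg3; h2: attacked by Kg3.
Black has no legal moves → checkmate.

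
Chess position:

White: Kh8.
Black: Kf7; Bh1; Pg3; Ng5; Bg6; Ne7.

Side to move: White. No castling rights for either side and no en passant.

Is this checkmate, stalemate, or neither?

stalemate

White to move; white king on h8.
In check: no.
King squares — g7: attacked by Kf7; h7: attacked by Ng5; g8: attacked by Ne7.
Legal moves for White: none.
Not in check and no legal moves → stalemate.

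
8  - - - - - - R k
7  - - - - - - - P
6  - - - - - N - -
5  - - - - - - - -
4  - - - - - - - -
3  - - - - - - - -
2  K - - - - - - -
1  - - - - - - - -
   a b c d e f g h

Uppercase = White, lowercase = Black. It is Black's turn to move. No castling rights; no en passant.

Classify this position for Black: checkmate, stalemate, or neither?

Black to move; black king on h8.
In check: yes, from the white rook on g8.
King squares — g7: attacked by Rg8; h7: attacked by Nf6; g8: attacked by Nf6.
Legal moves for Black: none.
In check with no legal moves → checkmate.

checkmate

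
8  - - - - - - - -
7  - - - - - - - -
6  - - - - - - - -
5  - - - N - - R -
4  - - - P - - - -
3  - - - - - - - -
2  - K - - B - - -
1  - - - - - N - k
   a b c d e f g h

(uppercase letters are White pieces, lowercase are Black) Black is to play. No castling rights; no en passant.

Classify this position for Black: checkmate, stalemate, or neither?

Black to move; black king on h1.
In check: no.
King squares — g1: attacked by Rg5; g2: attacked by Rg5; h2: attacked by Nf1.
Legal moves for Black: none.
Not in check and no legal moves → stalemate.

stalemate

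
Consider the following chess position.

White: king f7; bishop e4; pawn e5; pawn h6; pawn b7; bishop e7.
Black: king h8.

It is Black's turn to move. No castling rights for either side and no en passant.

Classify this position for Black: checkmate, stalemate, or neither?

stalemate

Black to move; black king on h8.
In check: no.
King squares — g7: attacked by Ph6; h7: attacked by Be4; g8: attacked by Kf7.
Legal moves for Black: none.
Not in check and no legal moves → stalemate.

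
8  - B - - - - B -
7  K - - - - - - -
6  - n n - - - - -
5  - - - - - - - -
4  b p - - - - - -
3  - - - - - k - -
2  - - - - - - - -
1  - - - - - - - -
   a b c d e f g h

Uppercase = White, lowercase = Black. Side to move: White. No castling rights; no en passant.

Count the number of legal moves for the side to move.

3

White to move; king on a7.
In check: yes, from the black knight on c6.
Legal moves: Kb7, Kxb6, Ka6.
Count: 3.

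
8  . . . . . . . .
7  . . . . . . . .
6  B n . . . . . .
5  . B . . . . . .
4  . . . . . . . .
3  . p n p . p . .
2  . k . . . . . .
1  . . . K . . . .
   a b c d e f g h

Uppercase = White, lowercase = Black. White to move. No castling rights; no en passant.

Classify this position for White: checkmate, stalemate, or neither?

White to move; white king on d1.
In check: yes, from the black knight on c3.
King squares — c1: attacked by Kb2; e1: available; c2: attacked by Kb2; d2: available; e2: attacked by Nc3.
Legal moves for White: Kd2, Ke1.
White is in check but has 2 legal moves → neither.

neither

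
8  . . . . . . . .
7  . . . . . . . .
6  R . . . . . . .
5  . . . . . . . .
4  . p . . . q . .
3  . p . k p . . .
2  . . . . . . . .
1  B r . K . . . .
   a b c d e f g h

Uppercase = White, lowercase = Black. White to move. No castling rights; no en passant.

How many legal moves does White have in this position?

White to move; king on d1.
In check: yes, from the black rook on b1.
Legal moves: none.
Count: 0.

0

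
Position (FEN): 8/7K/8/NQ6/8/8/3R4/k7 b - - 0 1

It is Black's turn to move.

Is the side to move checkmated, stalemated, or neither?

Black to move; black king on a1.
In check: no.
King squares — b1: attacked by Qb5; a2: attacked by Rd2; b2: attacked by Rd2.
Legal moves for Black: none.
Not in check and no legal moves → stalemate.

stalemate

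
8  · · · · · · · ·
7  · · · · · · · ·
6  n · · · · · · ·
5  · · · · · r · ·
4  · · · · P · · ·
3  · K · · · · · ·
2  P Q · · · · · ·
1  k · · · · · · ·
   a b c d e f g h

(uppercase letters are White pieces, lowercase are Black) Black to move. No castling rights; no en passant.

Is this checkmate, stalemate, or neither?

checkmate

Black to move; black king on a1.
In check: yes, from the white queen on b2.
King squares — b1: attacked by Qb2; a2: attacked by Qb2; b2: attacked by Kb3.
Legal moves for Black: none.
In check with no legal moves → checkmate.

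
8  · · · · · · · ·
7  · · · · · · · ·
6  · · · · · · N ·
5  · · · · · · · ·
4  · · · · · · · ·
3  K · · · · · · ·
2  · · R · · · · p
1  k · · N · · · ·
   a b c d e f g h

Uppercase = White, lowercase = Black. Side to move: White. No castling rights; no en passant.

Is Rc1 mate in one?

After Rc1: black king on a1; in check: yes, from the white rook on c1.
King squares — b1: attacked by Rc1; a2: attacked by Ka3; b2: attacked by Nd1.
Black has no legal moves → checkmate.

yes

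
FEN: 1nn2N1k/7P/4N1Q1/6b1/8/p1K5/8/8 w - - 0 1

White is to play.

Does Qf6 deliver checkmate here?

After Qf6: black king on h8; in check: yes, from the white queen on f6.
Black has 1 legal reply: Bxf6+.
In check but a legal move exists → not checkmate.

no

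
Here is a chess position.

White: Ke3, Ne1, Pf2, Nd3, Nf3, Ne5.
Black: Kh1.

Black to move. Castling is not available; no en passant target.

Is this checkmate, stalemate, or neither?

Black to move; black king on h1.
In check: no.
King squares — g1: attacked by Nf3; g2: attacked by Ne1; h2: attacked by Nf3.
Legal moves for Black: none.
Not in check and no legal moves → stalemate.

stalemate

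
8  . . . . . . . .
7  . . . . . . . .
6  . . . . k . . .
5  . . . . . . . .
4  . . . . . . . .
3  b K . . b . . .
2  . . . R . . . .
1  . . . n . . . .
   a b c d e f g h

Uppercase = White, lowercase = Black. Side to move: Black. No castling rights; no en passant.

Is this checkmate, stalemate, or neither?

neither

Black to move; black king on e6.
In check: no.
Legal moves for Black include: Kf7, Ke7, Kf6, Kf5, Ke5, Ba7, Bh6, Bb6, Bg5, Bec5, Bf4, Bd4, Bf2, Bxd2, Bg1, Bf8, Be7, Bd6, ... (list truncated; more exist).
Black has legal moves and is not in check → neither.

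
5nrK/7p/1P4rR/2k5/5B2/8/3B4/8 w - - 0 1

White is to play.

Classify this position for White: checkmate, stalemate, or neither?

White to move; white king on h8.
In check: yes, from the black rook on g8.
King squares — g7: attacked by Rg6; h7: attacked by Nf8; g8: attacked by Rg6.
Legal moves for White: none.
In check with no legal moves → checkmate.

checkmate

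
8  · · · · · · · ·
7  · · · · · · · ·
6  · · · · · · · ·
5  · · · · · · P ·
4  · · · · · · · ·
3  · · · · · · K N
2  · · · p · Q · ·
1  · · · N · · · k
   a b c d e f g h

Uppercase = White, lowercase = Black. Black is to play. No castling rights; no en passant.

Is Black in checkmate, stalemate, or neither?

Black to move; black king on h1.
In check: no.
King squares — g1: attacked by Qf2; g2: attacked by Qf2; h2: attacked by Qf2.
Legal moves for Black: none.
Not in check and no legal moves → stalemate.

stalemate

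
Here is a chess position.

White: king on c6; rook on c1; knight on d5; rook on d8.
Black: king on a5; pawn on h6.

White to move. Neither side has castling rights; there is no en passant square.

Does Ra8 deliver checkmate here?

After Ra8: black king on a5; in check: yes, from the white rook on a8.
King squares — a4: attacked by Ra8; b4: attacked by Nd5; b5: attacked by Kc6; a6: attacked by Ra8; b6: attacked by Nd5.
Black has no legal moves → checkmate.

yes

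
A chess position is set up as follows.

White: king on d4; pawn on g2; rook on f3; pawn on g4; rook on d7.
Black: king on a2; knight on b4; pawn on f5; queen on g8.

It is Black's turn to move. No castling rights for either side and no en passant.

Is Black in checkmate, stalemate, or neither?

neither

Black to move; black king on a2.
In check: no.
Legal moves for Black include: Qh8+, Qf8, Qe8, Qd8, Qc8, Qb8, Qa8, Qh7, Qg7+, Qf7, Qg6, Qe6, Qg5, Qd5+, Qxg4+, Qc4+, Qb3, Nc6+, ... (list truncated; more exist).
Black has legal moves and is not in check → neither.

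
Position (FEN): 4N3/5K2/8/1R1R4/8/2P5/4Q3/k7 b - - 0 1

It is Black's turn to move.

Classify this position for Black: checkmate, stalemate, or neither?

Black to move; black king on a1.
In check: no.
King squares — b1: attacked by Rb5; a2: attacked by Qe2; b2: attacked by Qe2.
Legal moves for Black: none.
Not in check and no legal moves → stalemate.

stalemate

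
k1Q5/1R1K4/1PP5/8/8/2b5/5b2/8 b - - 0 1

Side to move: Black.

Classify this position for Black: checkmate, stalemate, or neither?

Black to move; black king on a8.
In check: yes, from the white queen on c8.
King squares — a7: attacked by Pb6; b7: attacked by Pc6; b8: attacked by Rb7.
Legal moves for Black: none.
In check with no legal moves → checkmate.

checkmate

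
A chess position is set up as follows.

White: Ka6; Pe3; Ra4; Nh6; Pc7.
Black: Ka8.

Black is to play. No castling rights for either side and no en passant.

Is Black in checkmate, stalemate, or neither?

Black to move; black king on a8.
In check: no.
King squares — a7: attacked by Ka6; b7: attacked by Ka6; b8: attacked by Pc7.
Legal moves for Black: none.
Not in check and no legal moves → stalemate.

stalemate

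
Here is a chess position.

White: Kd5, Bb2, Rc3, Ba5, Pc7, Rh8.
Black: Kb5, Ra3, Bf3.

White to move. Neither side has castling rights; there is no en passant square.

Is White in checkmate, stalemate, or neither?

White to move; white king on d5.
In check: yes, from the black bishop on f3.
King squares — c4: attacked by Kb5; d4: available; e4: attacked by Bf3; c5: attacked by Kb5; e5: available; c6: attacked by Bf3; d6: available; e6: available.
Legal moves for White: Ke6, Kd6, Ke5, Kd4, Rxf3.
White is in check but has 5 legal moves → neither.

neither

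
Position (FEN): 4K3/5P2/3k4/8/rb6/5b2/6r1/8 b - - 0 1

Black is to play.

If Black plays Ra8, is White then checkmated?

After Ra8: white king on e8; in check: yes, from the black rook on a8.
King squares — d7: attacked by Kd6; e7: attacked by Kd6; f7: own pawn; d8: attacked by Ra8; f8: attacked by Ra8.
White has no legal moves → checkmate.

yes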